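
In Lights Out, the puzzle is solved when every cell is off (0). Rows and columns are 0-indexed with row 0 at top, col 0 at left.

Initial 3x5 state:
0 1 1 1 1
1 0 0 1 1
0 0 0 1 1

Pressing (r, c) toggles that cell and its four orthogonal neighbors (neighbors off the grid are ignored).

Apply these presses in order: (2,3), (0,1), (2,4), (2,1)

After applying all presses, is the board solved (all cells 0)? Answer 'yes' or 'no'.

After press 1 at (2,3):
0 1 1 1 1
1 0 0 0 1
0 0 1 0 0

After press 2 at (0,1):
1 0 0 1 1
1 1 0 0 1
0 0 1 0 0

After press 3 at (2,4):
1 0 0 1 1
1 1 0 0 0
0 0 1 1 1

After press 4 at (2,1):
1 0 0 1 1
1 0 0 0 0
1 1 0 1 1

Lights still on: 8

Answer: no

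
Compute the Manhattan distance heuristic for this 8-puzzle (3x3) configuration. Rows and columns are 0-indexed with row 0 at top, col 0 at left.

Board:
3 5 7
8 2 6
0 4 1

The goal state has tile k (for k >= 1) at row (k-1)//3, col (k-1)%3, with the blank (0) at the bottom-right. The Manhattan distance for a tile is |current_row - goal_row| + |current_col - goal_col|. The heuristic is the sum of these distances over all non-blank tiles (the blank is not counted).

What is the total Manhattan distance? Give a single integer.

Answer: 16

Derivation:
Tile 3: (0,0)->(0,2) = 2
Tile 5: (0,1)->(1,1) = 1
Tile 7: (0,2)->(2,0) = 4
Tile 8: (1,0)->(2,1) = 2
Tile 2: (1,1)->(0,1) = 1
Tile 6: (1,2)->(1,2) = 0
Tile 4: (2,1)->(1,0) = 2
Tile 1: (2,2)->(0,0) = 4
Sum: 2 + 1 + 4 + 2 + 1 + 0 + 2 + 4 = 16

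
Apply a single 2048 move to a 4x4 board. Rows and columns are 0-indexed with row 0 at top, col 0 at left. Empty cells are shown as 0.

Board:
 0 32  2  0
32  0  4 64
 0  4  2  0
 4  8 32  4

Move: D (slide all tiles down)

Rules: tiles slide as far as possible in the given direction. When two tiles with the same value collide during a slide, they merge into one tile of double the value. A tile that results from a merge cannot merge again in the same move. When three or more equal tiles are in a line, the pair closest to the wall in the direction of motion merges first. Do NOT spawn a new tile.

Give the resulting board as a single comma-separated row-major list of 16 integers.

Slide down:
col 0: [0, 32, 0, 4] -> [0, 0, 32, 4]
col 1: [32, 0, 4, 8] -> [0, 32, 4, 8]
col 2: [2, 4, 2, 32] -> [2, 4, 2, 32]
col 3: [0, 64, 0, 4] -> [0, 0, 64, 4]

Answer: 0, 0, 2, 0, 0, 32, 4, 0, 32, 4, 2, 64, 4, 8, 32, 4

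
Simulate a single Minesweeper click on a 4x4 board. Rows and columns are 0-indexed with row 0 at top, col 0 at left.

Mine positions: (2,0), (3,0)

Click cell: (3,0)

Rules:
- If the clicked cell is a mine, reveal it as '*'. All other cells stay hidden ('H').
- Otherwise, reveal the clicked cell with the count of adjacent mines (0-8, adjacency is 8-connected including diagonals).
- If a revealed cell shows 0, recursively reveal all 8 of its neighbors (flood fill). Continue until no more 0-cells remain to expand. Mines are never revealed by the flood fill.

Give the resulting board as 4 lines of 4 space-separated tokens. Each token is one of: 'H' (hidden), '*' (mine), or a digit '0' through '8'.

H H H H
H H H H
H H H H
* H H H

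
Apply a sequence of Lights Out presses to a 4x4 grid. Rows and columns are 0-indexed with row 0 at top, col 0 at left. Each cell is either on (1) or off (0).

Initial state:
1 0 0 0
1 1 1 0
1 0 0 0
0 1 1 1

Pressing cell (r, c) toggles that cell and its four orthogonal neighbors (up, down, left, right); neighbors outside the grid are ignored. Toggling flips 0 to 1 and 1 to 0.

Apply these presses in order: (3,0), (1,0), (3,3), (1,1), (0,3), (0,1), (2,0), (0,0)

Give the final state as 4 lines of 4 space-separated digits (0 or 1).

After press 1 at (3,0):
1 0 0 0
1 1 1 0
0 0 0 0
1 0 1 1

After press 2 at (1,0):
0 0 0 0
0 0 1 0
1 0 0 0
1 0 1 1

After press 3 at (3,3):
0 0 0 0
0 0 1 0
1 0 0 1
1 0 0 0

After press 4 at (1,1):
0 1 0 0
1 1 0 0
1 1 0 1
1 0 0 0

After press 5 at (0,3):
0 1 1 1
1 1 0 1
1 1 0 1
1 0 0 0

After press 6 at (0,1):
1 0 0 1
1 0 0 1
1 1 0 1
1 0 0 0

After press 7 at (2,0):
1 0 0 1
0 0 0 1
0 0 0 1
0 0 0 0

After press 8 at (0,0):
0 1 0 1
1 0 0 1
0 0 0 1
0 0 0 0

Answer: 0 1 0 1
1 0 0 1
0 0 0 1
0 0 0 0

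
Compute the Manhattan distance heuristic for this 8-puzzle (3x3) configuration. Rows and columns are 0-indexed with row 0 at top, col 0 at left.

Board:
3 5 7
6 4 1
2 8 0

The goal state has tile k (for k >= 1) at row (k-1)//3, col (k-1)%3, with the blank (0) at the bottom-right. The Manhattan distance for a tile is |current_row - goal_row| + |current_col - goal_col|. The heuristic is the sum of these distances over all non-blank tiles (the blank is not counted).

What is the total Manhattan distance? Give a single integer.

Tile 3: at (0,0), goal (0,2), distance |0-0|+|0-2| = 2
Tile 5: at (0,1), goal (1,1), distance |0-1|+|1-1| = 1
Tile 7: at (0,2), goal (2,0), distance |0-2|+|2-0| = 4
Tile 6: at (1,0), goal (1,2), distance |1-1|+|0-2| = 2
Tile 4: at (1,1), goal (1,0), distance |1-1|+|1-0| = 1
Tile 1: at (1,2), goal (0,0), distance |1-0|+|2-0| = 3
Tile 2: at (2,0), goal (0,1), distance |2-0|+|0-1| = 3
Tile 8: at (2,1), goal (2,1), distance |2-2|+|1-1| = 0
Sum: 2 + 1 + 4 + 2 + 1 + 3 + 3 + 0 = 16

Answer: 16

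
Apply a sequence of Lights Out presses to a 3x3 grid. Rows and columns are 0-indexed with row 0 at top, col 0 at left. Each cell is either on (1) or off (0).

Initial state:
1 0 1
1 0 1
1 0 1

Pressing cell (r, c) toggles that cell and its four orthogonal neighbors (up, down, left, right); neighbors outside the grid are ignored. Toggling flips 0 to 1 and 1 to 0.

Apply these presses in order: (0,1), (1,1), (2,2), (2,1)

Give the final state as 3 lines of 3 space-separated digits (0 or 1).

After press 1 at (0,1):
0 1 0
1 1 1
1 0 1

After press 2 at (1,1):
0 0 0
0 0 0
1 1 1

After press 3 at (2,2):
0 0 0
0 0 1
1 0 0

After press 4 at (2,1):
0 0 0
0 1 1
0 1 1

Answer: 0 0 0
0 1 1
0 1 1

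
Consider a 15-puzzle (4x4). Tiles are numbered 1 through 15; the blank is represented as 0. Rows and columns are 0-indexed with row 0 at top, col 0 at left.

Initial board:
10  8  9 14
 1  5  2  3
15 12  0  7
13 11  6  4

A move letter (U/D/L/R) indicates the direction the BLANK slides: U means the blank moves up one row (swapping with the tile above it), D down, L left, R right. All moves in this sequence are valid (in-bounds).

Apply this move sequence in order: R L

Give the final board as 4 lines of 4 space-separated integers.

After move 1 (R):
10  8  9 14
 1  5  2  3
15 12  7  0
13 11  6  4

After move 2 (L):
10  8  9 14
 1  5  2  3
15 12  0  7
13 11  6  4

Answer: 10  8  9 14
 1  5  2  3
15 12  0  7
13 11  6  4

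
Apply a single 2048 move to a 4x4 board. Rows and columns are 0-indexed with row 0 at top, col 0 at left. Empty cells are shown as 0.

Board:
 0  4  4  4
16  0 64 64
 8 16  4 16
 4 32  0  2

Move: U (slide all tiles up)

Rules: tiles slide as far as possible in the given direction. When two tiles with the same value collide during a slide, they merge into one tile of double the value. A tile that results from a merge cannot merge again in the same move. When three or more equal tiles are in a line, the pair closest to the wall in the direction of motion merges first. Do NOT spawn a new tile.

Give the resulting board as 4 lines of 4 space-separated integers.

Slide up:
col 0: [0, 16, 8, 4] -> [16, 8, 4, 0]
col 1: [4, 0, 16, 32] -> [4, 16, 32, 0]
col 2: [4, 64, 4, 0] -> [4, 64, 4, 0]
col 3: [4, 64, 16, 2] -> [4, 64, 16, 2]

Answer: 16  4  4  4
 8 16 64 64
 4 32  4 16
 0  0  0  2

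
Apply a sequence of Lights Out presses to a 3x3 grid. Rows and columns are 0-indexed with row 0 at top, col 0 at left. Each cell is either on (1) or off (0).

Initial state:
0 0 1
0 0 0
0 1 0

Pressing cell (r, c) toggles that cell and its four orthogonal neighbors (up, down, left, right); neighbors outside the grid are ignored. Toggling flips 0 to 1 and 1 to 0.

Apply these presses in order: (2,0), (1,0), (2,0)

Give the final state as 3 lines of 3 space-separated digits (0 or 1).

Answer: 1 0 1
1 1 0
1 1 0

Derivation:
After press 1 at (2,0):
0 0 1
1 0 0
1 0 0

After press 2 at (1,0):
1 0 1
0 1 0
0 0 0

After press 3 at (2,0):
1 0 1
1 1 0
1 1 0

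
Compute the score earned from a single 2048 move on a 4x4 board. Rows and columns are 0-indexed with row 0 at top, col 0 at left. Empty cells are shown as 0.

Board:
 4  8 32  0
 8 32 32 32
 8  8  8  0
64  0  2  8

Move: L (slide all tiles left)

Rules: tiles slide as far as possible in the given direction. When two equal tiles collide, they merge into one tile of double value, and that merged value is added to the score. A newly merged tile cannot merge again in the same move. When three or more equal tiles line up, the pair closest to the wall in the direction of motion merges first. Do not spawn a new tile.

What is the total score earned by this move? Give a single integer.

Slide left:
row 0: [4, 8, 32, 0] -> [4, 8, 32, 0]  score +0 (running 0)
row 1: [8, 32, 32, 32] -> [8, 64, 32, 0]  score +64 (running 64)
row 2: [8, 8, 8, 0] -> [16, 8, 0, 0]  score +16 (running 80)
row 3: [64, 0, 2, 8] -> [64, 2, 8, 0]  score +0 (running 80)
Board after move:
 4  8 32  0
 8 64 32  0
16  8  0  0
64  2  8  0

Answer: 80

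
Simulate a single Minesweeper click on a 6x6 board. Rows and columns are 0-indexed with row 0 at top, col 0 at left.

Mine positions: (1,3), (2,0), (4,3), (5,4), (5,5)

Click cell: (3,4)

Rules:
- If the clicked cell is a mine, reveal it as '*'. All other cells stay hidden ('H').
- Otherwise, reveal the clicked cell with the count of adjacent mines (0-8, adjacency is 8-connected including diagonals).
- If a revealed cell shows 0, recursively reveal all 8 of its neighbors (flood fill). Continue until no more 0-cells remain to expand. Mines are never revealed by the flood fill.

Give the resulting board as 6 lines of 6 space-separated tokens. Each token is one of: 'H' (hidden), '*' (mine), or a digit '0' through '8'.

H H H H H H
H H H H H H
H H H H H H
H H H H 1 H
H H H H H H
H H H H H H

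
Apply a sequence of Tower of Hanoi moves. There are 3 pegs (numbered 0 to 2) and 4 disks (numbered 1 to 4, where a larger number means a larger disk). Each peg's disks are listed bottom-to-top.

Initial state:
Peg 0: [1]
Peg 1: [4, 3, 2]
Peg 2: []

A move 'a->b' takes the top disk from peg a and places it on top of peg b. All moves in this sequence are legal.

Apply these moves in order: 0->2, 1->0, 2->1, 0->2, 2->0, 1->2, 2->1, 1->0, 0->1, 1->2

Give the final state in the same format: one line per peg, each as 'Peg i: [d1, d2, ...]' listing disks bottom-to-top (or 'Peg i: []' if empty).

After move 1 (0->2):
Peg 0: []
Peg 1: [4, 3, 2]
Peg 2: [1]

After move 2 (1->0):
Peg 0: [2]
Peg 1: [4, 3]
Peg 2: [1]

After move 3 (2->1):
Peg 0: [2]
Peg 1: [4, 3, 1]
Peg 2: []

After move 4 (0->2):
Peg 0: []
Peg 1: [4, 3, 1]
Peg 2: [2]

After move 5 (2->0):
Peg 0: [2]
Peg 1: [4, 3, 1]
Peg 2: []

After move 6 (1->2):
Peg 0: [2]
Peg 1: [4, 3]
Peg 2: [1]

After move 7 (2->1):
Peg 0: [2]
Peg 1: [4, 3, 1]
Peg 2: []

After move 8 (1->0):
Peg 0: [2, 1]
Peg 1: [4, 3]
Peg 2: []

After move 9 (0->1):
Peg 0: [2]
Peg 1: [4, 3, 1]
Peg 2: []

After move 10 (1->2):
Peg 0: [2]
Peg 1: [4, 3]
Peg 2: [1]

Answer: Peg 0: [2]
Peg 1: [4, 3]
Peg 2: [1]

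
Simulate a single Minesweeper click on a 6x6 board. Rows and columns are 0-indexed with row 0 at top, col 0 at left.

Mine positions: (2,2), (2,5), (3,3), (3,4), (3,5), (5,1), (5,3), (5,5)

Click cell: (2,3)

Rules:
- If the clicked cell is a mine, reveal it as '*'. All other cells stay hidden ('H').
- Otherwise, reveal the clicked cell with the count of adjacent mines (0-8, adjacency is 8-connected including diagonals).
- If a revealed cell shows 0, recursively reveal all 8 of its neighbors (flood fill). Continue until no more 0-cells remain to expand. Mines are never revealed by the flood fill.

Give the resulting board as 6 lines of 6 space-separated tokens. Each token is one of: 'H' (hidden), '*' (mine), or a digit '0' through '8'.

H H H H H H
H H H H H H
H H H 3 H H
H H H H H H
H H H H H H
H H H H H H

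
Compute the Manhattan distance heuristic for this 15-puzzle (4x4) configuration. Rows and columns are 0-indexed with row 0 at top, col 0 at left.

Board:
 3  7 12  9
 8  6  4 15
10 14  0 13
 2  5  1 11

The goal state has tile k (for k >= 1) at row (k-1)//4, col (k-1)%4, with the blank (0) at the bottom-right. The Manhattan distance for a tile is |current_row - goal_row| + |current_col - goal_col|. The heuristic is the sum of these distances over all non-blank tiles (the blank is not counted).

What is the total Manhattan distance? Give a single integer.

Tile 3: (0,0)->(0,2) = 2
Tile 7: (0,1)->(1,2) = 2
Tile 12: (0,2)->(2,3) = 3
Tile 9: (0,3)->(2,0) = 5
Tile 8: (1,0)->(1,3) = 3
Tile 6: (1,1)->(1,1) = 0
Tile 4: (1,2)->(0,3) = 2
Tile 15: (1,3)->(3,2) = 3
Tile 10: (2,0)->(2,1) = 1
Tile 14: (2,1)->(3,1) = 1
Tile 13: (2,3)->(3,0) = 4
Tile 2: (3,0)->(0,1) = 4
Tile 5: (3,1)->(1,0) = 3
Tile 1: (3,2)->(0,0) = 5
Tile 11: (3,3)->(2,2) = 2
Sum: 2 + 2 + 3 + 5 + 3 + 0 + 2 + 3 + 1 + 1 + 4 + 4 + 3 + 5 + 2 = 40

Answer: 40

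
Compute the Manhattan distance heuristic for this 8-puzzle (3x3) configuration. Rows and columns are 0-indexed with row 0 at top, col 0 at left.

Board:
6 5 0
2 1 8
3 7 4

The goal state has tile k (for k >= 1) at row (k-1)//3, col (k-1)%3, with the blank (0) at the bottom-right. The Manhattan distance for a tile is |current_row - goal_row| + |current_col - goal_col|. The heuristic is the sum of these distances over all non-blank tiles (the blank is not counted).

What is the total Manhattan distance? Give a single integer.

Tile 6: at (0,0), goal (1,2), distance |0-1|+|0-2| = 3
Tile 5: at (0,1), goal (1,1), distance |0-1|+|1-1| = 1
Tile 2: at (1,0), goal (0,1), distance |1-0|+|0-1| = 2
Tile 1: at (1,1), goal (0,0), distance |1-0|+|1-0| = 2
Tile 8: at (1,2), goal (2,1), distance |1-2|+|2-1| = 2
Tile 3: at (2,0), goal (0,2), distance |2-0|+|0-2| = 4
Tile 7: at (2,1), goal (2,0), distance |2-2|+|1-0| = 1
Tile 4: at (2,2), goal (1,0), distance |2-1|+|2-0| = 3
Sum: 3 + 1 + 2 + 2 + 2 + 4 + 1 + 3 = 18

Answer: 18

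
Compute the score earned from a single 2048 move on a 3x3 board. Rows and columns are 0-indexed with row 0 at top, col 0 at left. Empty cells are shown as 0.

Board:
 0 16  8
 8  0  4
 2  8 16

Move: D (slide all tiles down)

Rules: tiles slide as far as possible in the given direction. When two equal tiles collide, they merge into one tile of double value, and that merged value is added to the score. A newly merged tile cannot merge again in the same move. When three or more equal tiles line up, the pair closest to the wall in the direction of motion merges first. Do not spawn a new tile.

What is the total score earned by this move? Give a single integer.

Answer: 0

Derivation:
Slide down:
col 0: [0, 8, 2] -> [0, 8, 2]  score +0 (running 0)
col 1: [16, 0, 8] -> [0, 16, 8]  score +0 (running 0)
col 2: [8, 4, 16] -> [8, 4, 16]  score +0 (running 0)
Board after move:
 0  0  8
 8 16  4
 2  8 16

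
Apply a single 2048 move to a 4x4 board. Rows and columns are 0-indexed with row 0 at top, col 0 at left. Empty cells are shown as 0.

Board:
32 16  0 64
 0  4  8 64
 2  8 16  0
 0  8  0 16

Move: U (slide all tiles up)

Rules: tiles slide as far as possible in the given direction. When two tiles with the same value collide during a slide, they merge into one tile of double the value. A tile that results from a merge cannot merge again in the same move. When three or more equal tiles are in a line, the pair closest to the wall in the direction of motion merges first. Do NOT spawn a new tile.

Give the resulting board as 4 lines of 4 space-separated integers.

Answer:  32  16   8 128
  2   4  16  16
  0  16   0   0
  0   0   0   0

Derivation:
Slide up:
col 0: [32, 0, 2, 0] -> [32, 2, 0, 0]
col 1: [16, 4, 8, 8] -> [16, 4, 16, 0]
col 2: [0, 8, 16, 0] -> [8, 16, 0, 0]
col 3: [64, 64, 0, 16] -> [128, 16, 0, 0]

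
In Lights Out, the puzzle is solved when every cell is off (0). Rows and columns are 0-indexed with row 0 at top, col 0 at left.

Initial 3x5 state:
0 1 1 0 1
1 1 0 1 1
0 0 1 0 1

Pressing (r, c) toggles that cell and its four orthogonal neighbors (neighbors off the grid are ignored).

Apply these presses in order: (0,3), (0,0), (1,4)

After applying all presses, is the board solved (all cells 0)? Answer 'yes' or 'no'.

After press 1 at (0,3):
0 1 0 1 0
1 1 0 0 1
0 0 1 0 1

After press 2 at (0,0):
1 0 0 1 0
0 1 0 0 1
0 0 1 0 1

After press 3 at (1,4):
1 0 0 1 1
0 1 0 1 0
0 0 1 0 0

Lights still on: 6

Answer: no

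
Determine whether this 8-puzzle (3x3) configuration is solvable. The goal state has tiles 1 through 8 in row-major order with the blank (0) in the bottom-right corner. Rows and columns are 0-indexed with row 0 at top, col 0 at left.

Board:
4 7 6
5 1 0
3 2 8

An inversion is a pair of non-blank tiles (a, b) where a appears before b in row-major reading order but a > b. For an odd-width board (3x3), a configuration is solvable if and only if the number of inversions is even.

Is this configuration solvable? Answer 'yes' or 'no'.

Inversions (pairs i<j in row-major order where tile[i] > tile[j] > 0): 16
16 is even, so the puzzle is solvable.

Answer: yes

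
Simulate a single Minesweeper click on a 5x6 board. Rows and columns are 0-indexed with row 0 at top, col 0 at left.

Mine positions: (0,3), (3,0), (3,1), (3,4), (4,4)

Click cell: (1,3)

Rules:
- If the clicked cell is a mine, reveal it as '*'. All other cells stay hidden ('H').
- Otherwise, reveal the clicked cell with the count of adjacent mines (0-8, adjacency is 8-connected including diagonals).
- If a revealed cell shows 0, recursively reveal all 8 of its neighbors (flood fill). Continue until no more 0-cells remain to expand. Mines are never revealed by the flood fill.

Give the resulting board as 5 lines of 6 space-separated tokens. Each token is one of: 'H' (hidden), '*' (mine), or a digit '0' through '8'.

H H H H H H
H H H 1 H H
H H H H H H
H H H H H H
H H H H H H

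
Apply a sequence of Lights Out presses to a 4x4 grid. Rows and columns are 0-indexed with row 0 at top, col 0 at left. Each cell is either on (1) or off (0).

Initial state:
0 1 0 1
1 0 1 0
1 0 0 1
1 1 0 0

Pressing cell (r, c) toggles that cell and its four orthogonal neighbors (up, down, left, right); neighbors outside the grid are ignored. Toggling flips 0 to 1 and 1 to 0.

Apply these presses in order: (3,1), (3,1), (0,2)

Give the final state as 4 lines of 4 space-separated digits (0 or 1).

Answer: 0 0 1 0
1 0 0 0
1 0 0 1
1 1 0 0

Derivation:
After press 1 at (3,1):
0 1 0 1
1 0 1 0
1 1 0 1
0 0 1 0

After press 2 at (3,1):
0 1 0 1
1 0 1 0
1 0 0 1
1 1 0 0

After press 3 at (0,2):
0 0 1 0
1 0 0 0
1 0 0 1
1 1 0 0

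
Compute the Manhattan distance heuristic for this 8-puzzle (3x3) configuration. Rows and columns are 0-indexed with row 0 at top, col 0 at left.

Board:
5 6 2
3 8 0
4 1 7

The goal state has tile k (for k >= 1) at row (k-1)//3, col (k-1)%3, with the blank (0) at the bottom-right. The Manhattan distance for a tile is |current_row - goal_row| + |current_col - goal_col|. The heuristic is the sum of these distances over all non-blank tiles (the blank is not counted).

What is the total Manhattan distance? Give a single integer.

Answer: 15

Derivation:
Tile 5: at (0,0), goal (1,1), distance |0-1|+|0-1| = 2
Tile 6: at (0,1), goal (1,2), distance |0-1|+|1-2| = 2
Tile 2: at (0,2), goal (0,1), distance |0-0|+|2-1| = 1
Tile 3: at (1,0), goal (0,2), distance |1-0|+|0-2| = 3
Tile 8: at (1,1), goal (2,1), distance |1-2|+|1-1| = 1
Tile 4: at (2,0), goal (1,0), distance |2-1|+|0-0| = 1
Tile 1: at (2,1), goal (0,0), distance |2-0|+|1-0| = 3
Tile 7: at (2,2), goal (2,0), distance |2-2|+|2-0| = 2
Sum: 2 + 2 + 1 + 3 + 1 + 1 + 3 + 2 = 15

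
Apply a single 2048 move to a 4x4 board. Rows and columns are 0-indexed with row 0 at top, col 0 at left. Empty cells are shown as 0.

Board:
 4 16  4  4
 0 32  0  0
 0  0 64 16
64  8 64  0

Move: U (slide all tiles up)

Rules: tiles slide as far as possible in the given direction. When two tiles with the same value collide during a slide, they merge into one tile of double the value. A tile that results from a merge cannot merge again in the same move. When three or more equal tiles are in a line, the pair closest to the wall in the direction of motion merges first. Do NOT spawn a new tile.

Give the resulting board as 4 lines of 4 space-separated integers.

Answer:   4  16   4   4
 64  32 128  16
  0   8   0   0
  0   0   0   0

Derivation:
Slide up:
col 0: [4, 0, 0, 64] -> [4, 64, 0, 0]
col 1: [16, 32, 0, 8] -> [16, 32, 8, 0]
col 2: [4, 0, 64, 64] -> [4, 128, 0, 0]
col 3: [4, 0, 16, 0] -> [4, 16, 0, 0]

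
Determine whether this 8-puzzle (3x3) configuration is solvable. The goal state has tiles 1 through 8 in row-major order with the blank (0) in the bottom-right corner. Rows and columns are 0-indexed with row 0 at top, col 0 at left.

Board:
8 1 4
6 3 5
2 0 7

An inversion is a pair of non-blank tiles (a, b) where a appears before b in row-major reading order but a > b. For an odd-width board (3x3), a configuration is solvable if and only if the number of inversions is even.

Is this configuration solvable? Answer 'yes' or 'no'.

Inversions (pairs i<j in row-major order where tile[i] > tile[j] > 0): 14
14 is even, so the puzzle is solvable.

Answer: yes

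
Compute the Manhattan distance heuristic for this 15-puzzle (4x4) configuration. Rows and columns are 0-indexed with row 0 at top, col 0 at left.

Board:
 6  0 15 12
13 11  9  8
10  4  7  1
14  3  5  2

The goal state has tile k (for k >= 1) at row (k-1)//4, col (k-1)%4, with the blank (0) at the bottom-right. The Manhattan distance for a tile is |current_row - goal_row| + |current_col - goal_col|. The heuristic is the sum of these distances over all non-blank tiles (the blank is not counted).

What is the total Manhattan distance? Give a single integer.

Answer: 39

Derivation:
Tile 6: (0,0)->(1,1) = 2
Tile 15: (0,2)->(3,2) = 3
Tile 12: (0,3)->(2,3) = 2
Tile 13: (1,0)->(3,0) = 2
Tile 11: (1,1)->(2,2) = 2
Tile 9: (1,2)->(2,0) = 3
Tile 8: (1,3)->(1,3) = 0
Tile 10: (2,0)->(2,1) = 1
Tile 4: (2,1)->(0,3) = 4
Tile 7: (2,2)->(1,2) = 1
Tile 1: (2,3)->(0,0) = 5
Tile 14: (3,0)->(3,1) = 1
Tile 3: (3,1)->(0,2) = 4
Tile 5: (3,2)->(1,0) = 4
Tile 2: (3,3)->(0,1) = 5
Sum: 2 + 3 + 2 + 2 + 2 + 3 + 0 + 1 + 4 + 1 + 5 + 1 + 4 + 4 + 5 = 39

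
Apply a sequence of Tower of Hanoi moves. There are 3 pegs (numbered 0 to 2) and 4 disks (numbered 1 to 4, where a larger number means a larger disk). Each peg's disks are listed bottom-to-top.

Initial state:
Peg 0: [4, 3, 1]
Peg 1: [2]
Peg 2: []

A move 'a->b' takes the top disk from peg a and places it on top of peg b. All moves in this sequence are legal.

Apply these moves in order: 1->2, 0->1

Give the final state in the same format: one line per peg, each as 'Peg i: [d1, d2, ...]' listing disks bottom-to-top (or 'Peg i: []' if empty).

After move 1 (1->2):
Peg 0: [4, 3, 1]
Peg 1: []
Peg 2: [2]

After move 2 (0->1):
Peg 0: [4, 3]
Peg 1: [1]
Peg 2: [2]

Answer: Peg 0: [4, 3]
Peg 1: [1]
Peg 2: [2]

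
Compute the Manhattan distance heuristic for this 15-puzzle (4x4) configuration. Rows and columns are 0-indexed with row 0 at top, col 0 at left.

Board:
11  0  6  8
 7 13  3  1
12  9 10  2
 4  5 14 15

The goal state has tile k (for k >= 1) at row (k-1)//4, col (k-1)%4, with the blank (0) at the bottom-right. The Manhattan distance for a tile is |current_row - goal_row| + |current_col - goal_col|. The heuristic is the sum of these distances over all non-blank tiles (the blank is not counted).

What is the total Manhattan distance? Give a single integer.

Answer: 37

Derivation:
Tile 11: (0,0)->(2,2) = 4
Tile 6: (0,2)->(1,1) = 2
Tile 8: (0,3)->(1,3) = 1
Tile 7: (1,0)->(1,2) = 2
Tile 13: (1,1)->(3,0) = 3
Tile 3: (1,2)->(0,2) = 1
Tile 1: (1,3)->(0,0) = 4
Tile 12: (2,0)->(2,3) = 3
Tile 9: (2,1)->(2,0) = 1
Tile 10: (2,2)->(2,1) = 1
Tile 2: (2,3)->(0,1) = 4
Tile 4: (3,0)->(0,3) = 6
Tile 5: (3,1)->(1,0) = 3
Tile 14: (3,2)->(3,1) = 1
Tile 15: (3,3)->(3,2) = 1
Sum: 4 + 2 + 1 + 2 + 3 + 1 + 4 + 3 + 1 + 1 + 4 + 6 + 3 + 1 + 1 = 37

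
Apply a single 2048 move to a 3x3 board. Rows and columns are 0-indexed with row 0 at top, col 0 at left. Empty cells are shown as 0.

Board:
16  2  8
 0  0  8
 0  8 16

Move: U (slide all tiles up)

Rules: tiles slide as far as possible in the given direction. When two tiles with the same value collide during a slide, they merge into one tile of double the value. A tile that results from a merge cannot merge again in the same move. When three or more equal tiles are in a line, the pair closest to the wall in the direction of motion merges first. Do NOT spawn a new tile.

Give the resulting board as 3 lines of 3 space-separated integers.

Answer: 16  2 16
 0  8 16
 0  0  0

Derivation:
Slide up:
col 0: [16, 0, 0] -> [16, 0, 0]
col 1: [2, 0, 8] -> [2, 8, 0]
col 2: [8, 8, 16] -> [16, 16, 0]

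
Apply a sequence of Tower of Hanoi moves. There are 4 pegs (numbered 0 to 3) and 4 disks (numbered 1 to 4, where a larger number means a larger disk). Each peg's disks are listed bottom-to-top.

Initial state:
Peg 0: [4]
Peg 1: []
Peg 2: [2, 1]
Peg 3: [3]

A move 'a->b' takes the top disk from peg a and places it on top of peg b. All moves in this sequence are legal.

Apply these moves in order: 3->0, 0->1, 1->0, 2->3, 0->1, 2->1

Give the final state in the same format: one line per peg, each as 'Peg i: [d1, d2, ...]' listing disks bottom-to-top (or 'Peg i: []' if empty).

After move 1 (3->0):
Peg 0: [4, 3]
Peg 1: []
Peg 2: [2, 1]
Peg 3: []

After move 2 (0->1):
Peg 0: [4]
Peg 1: [3]
Peg 2: [2, 1]
Peg 3: []

After move 3 (1->0):
Peg 0: [4, 3]
Peg 1: []
Peg 2: [2, 1]
Peg 3: []

After move 4 (2->3):
Peg 0: [4, 3]
Peg 1: []
Peg 2: [2]
Peg 3: [1]

After move 5 (0->1):
Peg 0: [4]
Peg 1: [3]
Peg 2: [2]
Peg 3: [1]

After move 6 (2->1):
Peg 0: [4]
Peg 1: [3, 2]
Peg 2: []
Peg 3: [1]

Answer: Peg 0: [4]
Peg 1: [3, 2]
Peg 2: []
Peg 3: [1]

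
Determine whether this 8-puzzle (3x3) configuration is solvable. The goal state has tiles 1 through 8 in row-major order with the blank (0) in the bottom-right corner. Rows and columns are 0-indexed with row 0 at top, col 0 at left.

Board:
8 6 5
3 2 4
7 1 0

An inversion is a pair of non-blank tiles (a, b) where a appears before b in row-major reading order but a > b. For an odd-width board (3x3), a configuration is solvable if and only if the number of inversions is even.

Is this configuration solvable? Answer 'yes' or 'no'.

Inversions (pairs i<j in row-major order where tile[i] > tile[j] > 0): 21
21 is odd, so the puzzle is not solvable.

Answer: no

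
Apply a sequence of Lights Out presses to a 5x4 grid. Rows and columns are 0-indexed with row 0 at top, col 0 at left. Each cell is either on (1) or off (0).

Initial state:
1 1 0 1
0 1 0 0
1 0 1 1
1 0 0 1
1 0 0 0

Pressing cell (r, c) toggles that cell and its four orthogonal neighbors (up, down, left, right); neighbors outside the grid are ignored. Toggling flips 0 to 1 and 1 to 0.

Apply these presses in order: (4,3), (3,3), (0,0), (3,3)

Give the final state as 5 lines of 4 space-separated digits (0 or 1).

Answer: 0 0 0 1
1 1 0 0
1 0 1 1
1 0 0 0
1 0 1 1

Derivation:
After press 1 at (4,3):
1 1 0 1
0 1 0 0
1 0 1 1
1 0 0 0
1 0 1 1

After press 2 at (3,3):
1 1 0 1
0 1 0 0
1 0 1 0
1 0 1 1
1 0 1 0

After press 3 at (0,0):
0 0 0 1
1 1 0 0
1 0 1 0
1 0 1 1
1 0 1 0

After press 4 at (3,3):
0 0 0 1
1 1 0 0
1 0 1 1
1 0 0 0
1 0 1 1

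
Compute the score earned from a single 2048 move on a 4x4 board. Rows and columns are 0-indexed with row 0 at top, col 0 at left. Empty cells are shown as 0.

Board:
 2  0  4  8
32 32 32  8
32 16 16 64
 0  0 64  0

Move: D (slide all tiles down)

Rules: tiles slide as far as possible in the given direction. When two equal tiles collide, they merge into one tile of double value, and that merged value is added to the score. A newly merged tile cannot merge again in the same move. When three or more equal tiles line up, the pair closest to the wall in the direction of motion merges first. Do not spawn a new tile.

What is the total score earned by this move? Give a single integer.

Answer: 80

Derivation:
Slide down:
col 0: [2, 32, 32, 0] -> [0, 0, 2, 64]  score +64 (running 64)
col 1: [0, 32, 16, 0] -> [0, 0, 32, 16]  score +0 (running 64)
col 2: [4, 32, 16, 64] -> [4, 32, 16, 64]  score +0 (running 64)
col 3: [8, 8, 64, 0] -> [0, 0, 16, 64]  score +16 (running 80)
Board after move:
 0  0  4  0
 0  0 32  0
 2 32 16 16
64 16 64 64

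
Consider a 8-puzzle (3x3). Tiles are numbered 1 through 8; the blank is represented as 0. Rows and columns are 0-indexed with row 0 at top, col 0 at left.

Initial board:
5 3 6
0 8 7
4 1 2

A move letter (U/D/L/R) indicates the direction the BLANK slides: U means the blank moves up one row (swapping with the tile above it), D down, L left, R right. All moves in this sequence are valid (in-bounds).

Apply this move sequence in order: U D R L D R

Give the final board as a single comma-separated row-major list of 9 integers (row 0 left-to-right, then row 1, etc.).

After move 1 (U):
0 3 6
5 8 7
4 1 2

After move 2 (D):
5 3 6
0 8 7
4 1 2

After move 3 (R):
5 3 6
8 0 7
4 1 2

After move 4 (L):
5 3 6
0 8 7
4 1 2

After move 5 (D):
5 3 6
4 8 7
0 1 2

After move 6 (R):
5 3 6
4 8 7
1 0 2

Answer: 5, 3, 6, 4, 8, 7, 1, 0, 2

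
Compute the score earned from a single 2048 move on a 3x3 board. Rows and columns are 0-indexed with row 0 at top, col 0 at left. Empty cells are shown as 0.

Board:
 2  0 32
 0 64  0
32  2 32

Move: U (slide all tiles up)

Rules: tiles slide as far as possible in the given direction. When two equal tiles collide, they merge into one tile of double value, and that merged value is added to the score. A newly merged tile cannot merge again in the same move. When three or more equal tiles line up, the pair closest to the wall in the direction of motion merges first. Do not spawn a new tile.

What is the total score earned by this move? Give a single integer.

Answer: 64

Derivation:
Slide up:
col 0: [2, 0, 32] -> [2, 32, 0]  score +0 (running 0)
col 1: [0, 64, 2] -> [64, 2, 0]  score +0 (running 0)
col 2: [32, 0, 32] -> [64, 0, 0]  score +64 (running 64)
Board after move:
 2 64 64
32  2  0
 0  0  0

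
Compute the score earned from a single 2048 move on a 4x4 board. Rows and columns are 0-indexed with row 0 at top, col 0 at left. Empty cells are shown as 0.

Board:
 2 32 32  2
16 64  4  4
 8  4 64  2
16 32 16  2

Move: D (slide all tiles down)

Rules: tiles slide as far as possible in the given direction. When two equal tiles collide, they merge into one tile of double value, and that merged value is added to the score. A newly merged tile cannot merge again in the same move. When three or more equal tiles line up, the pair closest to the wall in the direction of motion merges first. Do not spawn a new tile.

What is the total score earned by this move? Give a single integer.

Answer: 4

Derivation:
Slide down:
col 0: [2, 16, 8, 16] -> [2, 16, 8, 16]  score +0 (running 0)
col 1: [32, 64, 4, 32] -> [32, 64, 4, 32]  score +0 (running 0)
col 2: [32, 4, 64, 16] -> [32, 4, 64, 16]  score +0 (running 0)
col 3: [2, 4, 2, 2] -> [0, 2, 4, 4]  score +4 (running 4)
Board after move:
 2 32 32  0
16 64  4  2
 8  4 64  4
16 32 16  4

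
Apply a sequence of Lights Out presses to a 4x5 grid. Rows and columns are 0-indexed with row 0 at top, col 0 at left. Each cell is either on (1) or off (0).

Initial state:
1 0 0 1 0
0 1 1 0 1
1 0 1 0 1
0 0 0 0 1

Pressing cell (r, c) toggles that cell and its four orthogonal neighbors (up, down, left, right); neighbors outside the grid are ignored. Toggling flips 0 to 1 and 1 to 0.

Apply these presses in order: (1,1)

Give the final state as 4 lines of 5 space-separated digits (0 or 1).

Answer: 1 1 0 1 0
1 0 0 0 1
1 1 1 0 1
0 0 0 0 1

Derivation:
After press 1 at (1,1):
1 1 0 1 0
1 0 0 0 1
1 1 1 0 1
0 0 0 0 1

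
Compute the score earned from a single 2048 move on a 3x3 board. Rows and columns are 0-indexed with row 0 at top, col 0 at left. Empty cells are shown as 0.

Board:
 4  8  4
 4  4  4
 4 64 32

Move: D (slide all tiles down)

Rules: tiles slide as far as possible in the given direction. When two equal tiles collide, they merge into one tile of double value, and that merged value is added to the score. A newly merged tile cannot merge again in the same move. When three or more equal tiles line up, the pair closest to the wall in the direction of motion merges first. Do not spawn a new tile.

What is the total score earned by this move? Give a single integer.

Slide down:
col 0: [4, 4, 4] -> [0, 4, 8]  score +8 (running 8)
col 1: [8, 4, 64] -> [8, 4, 64]  score +0 (running 8)
col 2: [4, 4, 32] -> [0, 8, 32]  score +8 (running 16)
Board after move:
 0  8  0
 4  4  8
 8 64 32

Answer: 16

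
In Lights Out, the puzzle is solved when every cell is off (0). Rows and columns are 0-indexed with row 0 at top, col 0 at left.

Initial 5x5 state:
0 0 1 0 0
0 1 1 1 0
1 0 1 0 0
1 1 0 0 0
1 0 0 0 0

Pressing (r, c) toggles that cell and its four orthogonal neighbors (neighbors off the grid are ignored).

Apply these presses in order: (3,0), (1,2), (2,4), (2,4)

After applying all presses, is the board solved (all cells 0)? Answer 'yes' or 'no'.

Answer: yes

Derivation:
After press 1 at (3,0):
0 0 1 0 0
0 1 1 1 0
0 0 1 0 0
0 0 0 0 0
0 0 0 0 0

After press 2 at (1,2):
0 0 0 0 0
0 0 0 0 0
0 0 0 0 0
0 0 0 0 0
0 0 0 0 0

After press 3 at (2,4):
0 0 0 0 0
0 0 0 0 1
0 0 0 1 1
0 0 0 0 1
0 0 0 0 0

After press 4 at (2,4):
0 0 0 0 0
0 0 0 0 0
0 0 0 0 0
0 0 0 0 0
0 0 0 0 0

Lights still on: 0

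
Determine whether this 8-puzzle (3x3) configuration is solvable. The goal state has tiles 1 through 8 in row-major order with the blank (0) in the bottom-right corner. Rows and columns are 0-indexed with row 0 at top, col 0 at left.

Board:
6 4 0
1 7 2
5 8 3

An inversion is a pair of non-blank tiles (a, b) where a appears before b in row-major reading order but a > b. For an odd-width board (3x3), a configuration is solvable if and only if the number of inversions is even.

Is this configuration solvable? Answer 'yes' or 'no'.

Answer: no

Derivation:
Inversions (pairs i<j in row-major order where tile[i] > tile[j] > 0): 13
13 is odd, so the puzzle is not solvable.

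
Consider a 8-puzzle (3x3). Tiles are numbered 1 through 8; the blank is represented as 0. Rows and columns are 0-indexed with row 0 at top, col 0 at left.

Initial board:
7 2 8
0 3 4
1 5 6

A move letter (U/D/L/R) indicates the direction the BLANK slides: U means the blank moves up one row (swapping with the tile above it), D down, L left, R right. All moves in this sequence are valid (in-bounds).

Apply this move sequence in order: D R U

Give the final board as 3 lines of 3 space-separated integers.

After move 1 (D):
7 2 8
1 3 4
0 5 6

After move 2 (R):
7 2 8
1 3 4
5 0 6

After move 3 (U):
7 2 8
1 0 4
5 3 6

Answer: 7 2 8
1 0 4
5 3 6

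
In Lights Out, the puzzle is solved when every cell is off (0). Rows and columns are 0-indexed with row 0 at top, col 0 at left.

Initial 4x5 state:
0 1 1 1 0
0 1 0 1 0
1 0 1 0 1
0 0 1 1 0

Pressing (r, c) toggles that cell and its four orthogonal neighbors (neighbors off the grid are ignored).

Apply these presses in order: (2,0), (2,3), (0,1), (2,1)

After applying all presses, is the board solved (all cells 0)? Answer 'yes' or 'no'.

Answer: no

Derivation:
After press 1 at (2,0):
0 1 1 1 0
1 1 0 1 0
0 1 1 0 1
1 0 1 1 0

After press 2 at (2,3):
0 1 1 1 0
1 1 0 0 0
0 1 0 1 0
1 0 1 0 0

After press 3 at (0,1):
1 0 0 1 0
1 0 0 0 0
0 1 0 1 0
1 0 1 0 0

After press 4 at (2,1):
1 0 0 1 0
1 1 0 0 0
1 0 1 1 0
1 1 1 0 0

Lights still on: 10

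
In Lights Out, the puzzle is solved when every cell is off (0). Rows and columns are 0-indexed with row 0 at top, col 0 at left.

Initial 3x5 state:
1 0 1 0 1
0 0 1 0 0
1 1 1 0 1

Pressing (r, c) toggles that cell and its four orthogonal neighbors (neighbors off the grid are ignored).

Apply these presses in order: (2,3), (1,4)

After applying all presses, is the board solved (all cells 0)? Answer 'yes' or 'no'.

Answer: no

Derivation:
After press 1 at (2,3):
1 0 1 0 1
0 0 1 1 0
1 1 0 1 0

After press 2 at (1,4):
1 0 1 0 0
0 0 1 0 1
1 1 0 1 1

Lights still on: 8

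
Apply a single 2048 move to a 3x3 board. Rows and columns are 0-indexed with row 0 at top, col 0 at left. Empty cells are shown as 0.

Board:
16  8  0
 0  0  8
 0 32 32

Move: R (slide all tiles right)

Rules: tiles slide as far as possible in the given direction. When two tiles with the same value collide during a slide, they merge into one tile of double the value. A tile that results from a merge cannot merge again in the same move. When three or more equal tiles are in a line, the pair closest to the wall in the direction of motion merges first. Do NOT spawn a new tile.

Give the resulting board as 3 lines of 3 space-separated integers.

Slide right:
row 0: [16, 8, 0] -> [0, 16, 8]
row 1: [0, 0, 8] -> [0, 0, 8]
row 2: [0, 32, 32] -> [0, 0, 64]

Answer:  0 16  8
 0  0  8
 0  0 64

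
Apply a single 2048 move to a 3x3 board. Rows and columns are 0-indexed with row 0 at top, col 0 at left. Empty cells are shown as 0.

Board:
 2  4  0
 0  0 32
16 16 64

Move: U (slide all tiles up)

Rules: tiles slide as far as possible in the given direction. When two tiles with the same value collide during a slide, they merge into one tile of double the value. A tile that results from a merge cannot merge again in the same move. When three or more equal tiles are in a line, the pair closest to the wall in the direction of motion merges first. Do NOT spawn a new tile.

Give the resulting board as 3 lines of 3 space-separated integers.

Slide up:
col 0: [2, 0, 16] -> [2, 16, 0]
col 1: [4, 0, 16] -> [4, 16, 0]
col 2: [0, 32, 64] -> [32, 64, 0]

Answer:  2  4 32
16 16 64
 0  0  0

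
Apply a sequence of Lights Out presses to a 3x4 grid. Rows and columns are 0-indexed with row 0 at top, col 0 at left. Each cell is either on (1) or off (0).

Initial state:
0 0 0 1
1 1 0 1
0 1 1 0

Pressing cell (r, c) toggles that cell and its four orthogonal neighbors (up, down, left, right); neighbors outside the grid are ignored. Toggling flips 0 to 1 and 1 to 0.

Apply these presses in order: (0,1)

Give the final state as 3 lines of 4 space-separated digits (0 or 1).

Answer: 1 1 1 1
1 0 0 1
0 1 1 0

Derivation:
After press 1 at (0,1):
1 1 1 1
1 0 0 1
0 1 1 0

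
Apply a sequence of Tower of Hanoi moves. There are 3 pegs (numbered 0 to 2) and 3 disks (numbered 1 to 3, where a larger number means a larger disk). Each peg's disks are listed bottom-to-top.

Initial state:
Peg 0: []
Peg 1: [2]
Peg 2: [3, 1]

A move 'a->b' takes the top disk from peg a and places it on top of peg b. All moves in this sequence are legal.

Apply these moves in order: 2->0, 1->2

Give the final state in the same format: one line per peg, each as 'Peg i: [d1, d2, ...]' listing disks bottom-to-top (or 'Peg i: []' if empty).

After move 1 (2->0):
Peg 0: [1]
Peg 1: [2]
Peg 2: [3]

After move 2 (1->2):
Peg 0: [1]
Peg 1: []
Peg 2: [3, 2]

Answer: Peg 0: [1]
Peg 1: []
Peg 2: [3, 2]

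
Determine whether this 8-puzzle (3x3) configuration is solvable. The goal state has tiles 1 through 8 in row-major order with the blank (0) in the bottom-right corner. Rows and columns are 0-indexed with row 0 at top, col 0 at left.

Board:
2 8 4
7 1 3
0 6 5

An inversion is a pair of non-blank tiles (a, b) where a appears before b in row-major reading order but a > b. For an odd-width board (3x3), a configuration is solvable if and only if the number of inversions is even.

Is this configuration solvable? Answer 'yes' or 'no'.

Inversions (pairs i<j in row-major order where tile[i] > tile[j] > 0): 14
14 is even, so the puzzle is solvable.

Answer: yes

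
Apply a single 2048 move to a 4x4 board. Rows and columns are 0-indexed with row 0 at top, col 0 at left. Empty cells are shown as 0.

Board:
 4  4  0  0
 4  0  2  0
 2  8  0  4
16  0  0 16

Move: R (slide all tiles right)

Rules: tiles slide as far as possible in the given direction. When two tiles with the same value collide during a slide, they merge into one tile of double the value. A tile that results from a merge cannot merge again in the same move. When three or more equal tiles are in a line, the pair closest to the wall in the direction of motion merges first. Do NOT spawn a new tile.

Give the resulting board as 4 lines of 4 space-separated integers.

Answer:  0  0  0  8
 0  0  4  2
 0  2  8  4
 0  0  0 32

Derivation:
Slide right:
row 0: [4, 4, 0, 0] -> [0, 0, 0, 8]
row 1: [4, 0, 2, 0] -> [0, 0, 4, 2]
row 2: [2, 8, 0, 4] -> [0, 2, 8, 4]
row 3: [16, 0, 0, 16] -> [0, 0, 0, 32]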